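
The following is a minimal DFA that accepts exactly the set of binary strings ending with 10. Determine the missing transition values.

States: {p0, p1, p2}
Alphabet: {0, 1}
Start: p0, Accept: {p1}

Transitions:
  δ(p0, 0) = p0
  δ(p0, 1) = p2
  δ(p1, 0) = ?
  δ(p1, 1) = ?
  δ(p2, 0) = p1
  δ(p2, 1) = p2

From the language and accept set, identify what each state tracks — p0: no suffix match; p1: suffix is 10; p2: one trailing 1.
Each missing δ(q, a) is the state matching the new tracked value after reading a.
δ(p1, 0) = p0; δ(p1, 1) = p2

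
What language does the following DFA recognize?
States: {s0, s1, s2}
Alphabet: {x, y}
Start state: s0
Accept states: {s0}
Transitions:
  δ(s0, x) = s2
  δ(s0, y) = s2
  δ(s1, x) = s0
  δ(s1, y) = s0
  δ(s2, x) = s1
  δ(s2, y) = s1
Testing a few strings:
  'yyyy' → reject
  'yx' → reject
  'yyx' → accept
  'y' → reject
State roles: s0=length ≡ 0 (mod 3); s1=length ≡ 2 (mod 3); s2=length ≡ 1 (mod 3)
All strings over {x,y} whose length is a multiple of 3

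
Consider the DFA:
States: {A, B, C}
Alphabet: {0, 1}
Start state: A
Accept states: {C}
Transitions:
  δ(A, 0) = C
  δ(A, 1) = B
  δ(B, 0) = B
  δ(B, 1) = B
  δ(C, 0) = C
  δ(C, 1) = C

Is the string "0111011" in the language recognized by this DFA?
Processing string "0111011":
  A --0--> C
  C --1--> C
  C --1--> C
  C --1--> C
  C --0--> C
  C --1--> C
  C --1--> C
Final state: C
Accept states: {C}
Yes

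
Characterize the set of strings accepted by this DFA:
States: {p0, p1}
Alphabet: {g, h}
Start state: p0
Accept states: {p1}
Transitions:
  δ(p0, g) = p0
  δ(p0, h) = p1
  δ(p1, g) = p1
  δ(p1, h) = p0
Testing a few strings:
  'ghh' → reject
  'hgh' → reject
  'hg' → accept
  'ggh' → accept
State roles: p0=even number of h's so far; p1=odd number of h's so far
All strings over {g,h} with an odd number of h's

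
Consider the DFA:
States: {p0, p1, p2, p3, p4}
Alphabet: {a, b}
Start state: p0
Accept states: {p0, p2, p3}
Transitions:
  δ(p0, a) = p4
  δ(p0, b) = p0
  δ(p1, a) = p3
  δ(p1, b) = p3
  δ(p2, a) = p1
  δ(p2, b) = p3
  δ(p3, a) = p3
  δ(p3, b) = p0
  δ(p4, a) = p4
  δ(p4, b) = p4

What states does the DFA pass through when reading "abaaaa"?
read 'a': p0 → p4
  read 'b': p4 → p4
  read 'a': p4 → p4
  read 'a': p4 → p4
  read 'a': p4 → p4
  read 'a': p4 → p4
p0 -> p4 -> p4 -> p4 -> p4 -> p4 -> p4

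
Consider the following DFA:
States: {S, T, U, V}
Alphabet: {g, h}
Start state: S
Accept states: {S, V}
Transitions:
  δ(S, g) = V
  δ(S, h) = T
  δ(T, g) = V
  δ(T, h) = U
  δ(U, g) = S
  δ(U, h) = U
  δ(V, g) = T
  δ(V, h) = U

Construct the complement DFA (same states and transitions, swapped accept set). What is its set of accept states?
Complement accept states = All states \ Original accept states
= {S, T, U, V} \ {S, V}
{T, U}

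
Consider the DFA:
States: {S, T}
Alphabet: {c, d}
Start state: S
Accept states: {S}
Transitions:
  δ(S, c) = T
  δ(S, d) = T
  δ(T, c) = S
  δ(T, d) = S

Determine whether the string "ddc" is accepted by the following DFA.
Processing string "ddc":
  S --d--> T
  T --d--> S
  S --c--> T
Final state: T
Accept states: {S}
No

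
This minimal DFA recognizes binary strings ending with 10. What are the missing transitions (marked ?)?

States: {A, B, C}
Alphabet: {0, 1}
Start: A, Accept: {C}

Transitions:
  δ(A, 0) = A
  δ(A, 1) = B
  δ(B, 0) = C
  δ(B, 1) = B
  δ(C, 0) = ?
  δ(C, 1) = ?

From the language and accept set, identify what each state tracks — A: no suffix match; B: one trailing 1; C: suffix is 10.
Each missing δ(q, a) is the state matching the new tracked value after reading a.
δ(C, 0) = A; δ(C, 1) = B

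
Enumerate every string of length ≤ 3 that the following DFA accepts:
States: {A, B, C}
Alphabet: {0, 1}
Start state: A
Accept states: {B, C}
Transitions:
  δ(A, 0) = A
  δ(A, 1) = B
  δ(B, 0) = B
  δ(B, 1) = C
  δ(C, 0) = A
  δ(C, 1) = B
1, 01, 10, 11, 001, 010, 011, 100, 101, 111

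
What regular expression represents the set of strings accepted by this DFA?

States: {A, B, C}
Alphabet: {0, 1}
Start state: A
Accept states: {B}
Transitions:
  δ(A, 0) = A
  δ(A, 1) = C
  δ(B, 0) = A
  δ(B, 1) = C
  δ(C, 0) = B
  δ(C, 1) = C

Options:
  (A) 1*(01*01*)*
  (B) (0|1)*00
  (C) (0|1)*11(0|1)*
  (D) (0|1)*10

Check each option against the DFA on short strings; one disagreement eliminates an option:
  (A) 1*(01*01*)*: on ε the DFA stays in A and rejects (A ∉ Accept), but the regex matches it → eliminate
  (B) (0|1)*00: on '00' the DFA goes A → A → A and rejects (A ∉ Accept), but the regex matches it → eliminate
  (C) (0|1)*11(0|1)*: on '10' the DFA goes A → C → B and accepts (B ∈ Accept), but the regex does not match it → eliminate
  (D) (0|1)*10: agrees with the DFA on every string of length ≤ 6
Only (D) is consistent with the DFA.
(D) (0|1)*10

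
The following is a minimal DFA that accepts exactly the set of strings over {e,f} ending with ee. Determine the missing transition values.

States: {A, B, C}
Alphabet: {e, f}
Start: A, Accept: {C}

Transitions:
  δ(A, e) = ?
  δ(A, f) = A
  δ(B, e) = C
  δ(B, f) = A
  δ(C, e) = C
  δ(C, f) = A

From the language and accept set, identify what each state tracks — A: last symbol not e; B: one trailing e; C: two trailing e's.
Each missing δ(q, a) is the state matching the new tracked value after reading a.
δ(A, e) = B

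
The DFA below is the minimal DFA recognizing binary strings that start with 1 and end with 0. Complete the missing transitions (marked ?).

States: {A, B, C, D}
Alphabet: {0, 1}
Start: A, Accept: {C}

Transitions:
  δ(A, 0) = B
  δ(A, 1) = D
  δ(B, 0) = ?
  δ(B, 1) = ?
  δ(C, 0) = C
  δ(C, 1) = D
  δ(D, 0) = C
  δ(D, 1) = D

From the language and accept set, identify what each state tracks — A: no input read; B: started with 0 (dead); C: started with 1, last symbol 0; D: started with 1, last symbol 1.
Each missing δ(q, a) is the state matching the new tracked value after reading a.
δ(B, 0) = B; δ(B, 1) = B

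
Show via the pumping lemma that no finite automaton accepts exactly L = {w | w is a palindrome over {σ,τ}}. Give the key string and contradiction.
Assume L is regular with pumping length p. Idea: pumping the leading σ-block breaks the symmetry.
Choose s = σ^p τ σ^p (a palindrome of length 2p+1 ≥ p). By the pumping lemma, s = xyz with |xy| ≤ p, |y| > 0, so y = σ^k with k > 0 (xy lies entirely in the first σ^p). Then xy²z = σ^(p+k) τ σ^p, which is not a palindrome since p+k ≠ p.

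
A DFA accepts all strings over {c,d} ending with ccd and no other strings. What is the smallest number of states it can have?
By Myhill–Nerode, count the distinguishable equivalence classes: 4 classes — one per longest suffix of the input that is a prefix of 'ccd' (lengths 0 through 3); only the length-3 class is accepting.
4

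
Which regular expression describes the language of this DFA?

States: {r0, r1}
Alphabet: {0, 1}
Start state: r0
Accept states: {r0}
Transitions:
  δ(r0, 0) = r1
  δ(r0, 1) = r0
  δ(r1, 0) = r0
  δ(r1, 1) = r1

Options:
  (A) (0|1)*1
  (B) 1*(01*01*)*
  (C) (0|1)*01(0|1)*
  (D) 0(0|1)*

Check each option against the DFA on short strings; one disagreement eliminates an option:
  (A) (0|1)*1: on ε the DFA stays in r0 and accepts (r0 ∈ Accept), but the regex does not match it → eliminate
  (B) 1*(01*01*)*: agrees with the DFA on every string of length ≤ 6
  (C) (0|1)*01(0|1)*: on ε the DFA stays in r0 and accepts (r0 ∈ Accept), but the regex does not match it → eliminate
  (D) 0(0|1)*: on ε the DFA stays in r0 and accepts (r0 ∈ Accept), but the regex does not match it → eliminate
Only (B) is consistent with the DFA.
(B) 1*(01*01*)*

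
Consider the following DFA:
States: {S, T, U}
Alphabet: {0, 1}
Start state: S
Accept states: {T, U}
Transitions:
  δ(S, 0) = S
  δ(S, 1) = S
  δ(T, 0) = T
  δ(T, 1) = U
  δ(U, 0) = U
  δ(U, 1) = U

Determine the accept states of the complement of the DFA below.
Complement accept states = All states \ Original accept states
= {S, T, U} \ {T, U}
{S}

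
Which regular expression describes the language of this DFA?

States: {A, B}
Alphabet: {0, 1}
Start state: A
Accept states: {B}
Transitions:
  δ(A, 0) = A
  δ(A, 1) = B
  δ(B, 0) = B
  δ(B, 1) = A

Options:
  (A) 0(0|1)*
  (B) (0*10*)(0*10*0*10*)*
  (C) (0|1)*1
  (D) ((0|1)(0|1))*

Check each option against the DFA on short strings; one disagreement eliminates an option:
  (A) 0(0|1)*: on '0' the DFA goes A → A and rejects (A ∉ Accept), but the regex matches it → eliminate
  (B) (0*10*)(0*10*0*10*)*: agrees with the DFA on every string of length ≤ 6
  (C) (0|1)*1: on '10' the DFA goes A → B → B and accepts (B ∈ Accept), but the regex does not match it → eliminate
  (D) ((0|1)(0|1))*: on ε the DFA stays in A and rejects (A ∉ Accept), but the regex matches it → eliminate
Only (B) is consistent with the DFA.
(B) (0*10*)(0*10*0*10*)*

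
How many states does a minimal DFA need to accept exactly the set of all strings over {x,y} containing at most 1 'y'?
By Myhill–Nerode, count the distinguishable equivalence classes: 3 classes — having seen 0, 1, or >1 copies of 'y'; counts 0 through 1 are accepting and >1 is dead.
3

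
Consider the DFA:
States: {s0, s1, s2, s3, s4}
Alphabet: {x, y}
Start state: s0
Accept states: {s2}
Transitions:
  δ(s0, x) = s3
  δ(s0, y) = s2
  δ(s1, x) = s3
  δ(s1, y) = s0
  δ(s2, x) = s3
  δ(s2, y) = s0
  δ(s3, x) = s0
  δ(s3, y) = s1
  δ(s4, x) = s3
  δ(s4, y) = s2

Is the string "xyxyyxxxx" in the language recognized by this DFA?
Processing string "xyxyyxxxx":
  s0 --x--> s3
  s3 --y--> s1
  s1 --x--> s3
  s3 --y--> s1
  s1 --y--> s0
  s0 --x--> s3
  s3 --x--> s0
  s0 --x--> s3
  s3 --x--> s0
Final state: s0
Accept states: {s2}
No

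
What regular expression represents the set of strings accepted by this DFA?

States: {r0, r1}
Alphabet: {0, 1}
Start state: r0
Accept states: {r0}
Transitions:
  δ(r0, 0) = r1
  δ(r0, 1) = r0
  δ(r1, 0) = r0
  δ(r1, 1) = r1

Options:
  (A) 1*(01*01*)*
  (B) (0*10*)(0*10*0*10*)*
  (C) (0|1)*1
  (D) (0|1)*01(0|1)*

Check each option against the DFA on short strings; one disagreement eliminates an option:
  (A) 1*(01*01*)*: agrees with the DFA on every string of length ≤ 6
  (B) (0*10*)(0*10*0*10*)*: on ε the DFA stays in r0 and accepts (r0 ∈ Accept), but the regex does not match it → eliminate
  (C) (0|1)*1: on ε the DFA stays in r0 and accepts (r0 ∈ Accept), but the regex does not match it → eliminate
  (D) (0|1)*01(0|1)*: on ε the DFA stays in r0 and accepts (r0 ∈ Accept), but the regex does not match it → eliminate
Only (A) is consistent with the DFA.
(A) 1*(01*01*)*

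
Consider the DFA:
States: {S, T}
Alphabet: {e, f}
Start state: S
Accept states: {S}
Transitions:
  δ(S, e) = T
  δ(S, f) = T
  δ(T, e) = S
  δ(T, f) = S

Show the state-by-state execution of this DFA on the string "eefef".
read 'e': S → T
  read 'e': T → S
  read 'f': S → T
  read 'e': T → S
  read 'f': S → T
S -> T -> S -> T -> S -> T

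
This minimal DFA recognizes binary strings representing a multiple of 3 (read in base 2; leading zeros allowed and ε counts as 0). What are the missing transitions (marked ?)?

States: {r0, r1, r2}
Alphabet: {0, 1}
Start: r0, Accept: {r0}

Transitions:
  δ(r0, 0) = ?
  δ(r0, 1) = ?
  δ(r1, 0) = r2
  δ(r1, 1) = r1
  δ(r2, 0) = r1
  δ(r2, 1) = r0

From the language and accept set, identify what each state tracks — r0: value ≡ 0 (mod 3); r1: value ≡ 2 (mod 3); r2: value ≡ 1 (mod 3).
Each missing δ(q, a) is the state matching the new tracked value after reading a.
δ(r0, 0) = r0; δ(r0, 1) = r2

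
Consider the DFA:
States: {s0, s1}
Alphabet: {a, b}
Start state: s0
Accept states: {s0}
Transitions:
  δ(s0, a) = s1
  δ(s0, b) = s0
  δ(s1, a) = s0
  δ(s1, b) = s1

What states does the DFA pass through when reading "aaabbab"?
read 'a': s0 → s1
  read 'a': s1 → s0
  read 'a': s0 → s1
  read 'b': s1 → s1
  read 'b': s1 → s1
  read 'a': s1 → s0
  read 'b': s0 → s0
s0 -> s1 -> s0 -> s1 -> s1 -> s1 -> s0 -> s0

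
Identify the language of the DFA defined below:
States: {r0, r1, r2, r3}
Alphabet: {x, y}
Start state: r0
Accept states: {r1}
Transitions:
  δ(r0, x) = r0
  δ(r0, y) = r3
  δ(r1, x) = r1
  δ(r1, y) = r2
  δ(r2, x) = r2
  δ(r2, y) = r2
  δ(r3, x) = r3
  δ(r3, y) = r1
Testing a few strings:
  'xyy' → accept
  'yyy' → reject
  'xxyx' → reject
  'y' → reject
State roles: r0=zero y's; r1=two y's; r2=≥ three y's (dead); r3=one y
All strings over {x,y} containing exactly two y's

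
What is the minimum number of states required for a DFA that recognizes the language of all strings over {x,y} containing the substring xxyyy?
By Myhill–Nerode, count the distinguishable equivalence classes: 6 classes — one per longest suffix of the input that is a prefix of 'xxyyy' (lengths 0 through 4), plus an absorbing 'already seen xxyyy' class.
6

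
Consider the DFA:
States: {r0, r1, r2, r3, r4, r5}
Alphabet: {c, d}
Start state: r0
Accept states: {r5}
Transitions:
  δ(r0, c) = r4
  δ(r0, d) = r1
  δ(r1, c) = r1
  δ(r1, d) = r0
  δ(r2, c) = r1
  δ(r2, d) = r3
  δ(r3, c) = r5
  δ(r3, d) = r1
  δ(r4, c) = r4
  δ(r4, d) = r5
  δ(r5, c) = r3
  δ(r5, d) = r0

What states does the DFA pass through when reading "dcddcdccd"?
read 'd': r0 → r1
  read 'c': r1 → r1
  read 'd': r1 → r0
  read 'd': r0 → r1
  read 'c': r1 → r1
  read 'd': r1 → r0
  read 'c': r0 → r4
  read 'c': r4 → r4
  read 'd': r4 → r5
r0 -> r1 -> r1 -> r0 -> r1 -> r1 -> r0 -> r4 -> r4 -> r5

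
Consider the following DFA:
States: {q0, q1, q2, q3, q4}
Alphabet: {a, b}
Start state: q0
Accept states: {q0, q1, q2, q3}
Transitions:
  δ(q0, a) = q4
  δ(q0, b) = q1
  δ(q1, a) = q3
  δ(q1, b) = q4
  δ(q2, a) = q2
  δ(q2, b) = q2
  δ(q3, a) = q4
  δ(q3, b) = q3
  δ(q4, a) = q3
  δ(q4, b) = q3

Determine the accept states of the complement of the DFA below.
Complement accept states = All states \ Original accept states
= {q0, q1, q2, q3, q4} \ {q0, q1, q2, q3}
{q4}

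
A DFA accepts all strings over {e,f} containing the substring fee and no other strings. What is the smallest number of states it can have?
By Myhill–Nerode, count the distinguishable equivalence classes: 4 classes — one per longest suffix of the input that is a prefix of 'fee' (lengths 0 through 2), plus an absorbing 'already seen fee' class.
4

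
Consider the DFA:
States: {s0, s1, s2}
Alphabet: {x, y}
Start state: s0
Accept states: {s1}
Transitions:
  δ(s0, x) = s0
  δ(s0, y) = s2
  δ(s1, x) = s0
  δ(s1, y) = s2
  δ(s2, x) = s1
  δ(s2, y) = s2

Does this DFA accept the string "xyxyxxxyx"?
Processing string "xyxyxxxyx":
  s0 --x--> s0
  s0 --y--> s2
  s2 --x--> s1
  s1 --y--> s2
  s2 --x--> s1
  s1 --x--> s0
  s0 --x--> s0
  s0 --y--> s2
  s2 --x--> s1
Final state: s1
Accept states: {s1}
Yes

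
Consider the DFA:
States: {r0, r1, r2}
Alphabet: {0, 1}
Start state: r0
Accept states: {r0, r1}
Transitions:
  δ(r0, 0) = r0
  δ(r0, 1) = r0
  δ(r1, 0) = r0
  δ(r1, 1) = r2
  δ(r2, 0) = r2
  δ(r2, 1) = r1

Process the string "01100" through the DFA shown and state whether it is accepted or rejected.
Processing string "01100":
  r0 --0--> r0
  r0 --1--> r0
  r0 --1--> r0
  r0 --0--> r0
  r0 --0--> r0
Final state: r0
Accept states: {r0, r1}
Yes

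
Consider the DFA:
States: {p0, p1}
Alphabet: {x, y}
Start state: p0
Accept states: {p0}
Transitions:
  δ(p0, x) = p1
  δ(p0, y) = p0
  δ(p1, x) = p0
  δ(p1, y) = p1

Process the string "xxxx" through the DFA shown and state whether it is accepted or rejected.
Processing string "xxxx":
  p0 --x--> p1
  p1 --x--> p0
  p0 --x--> p1
  p1 --x--> p0
Final state: p0
Accept states: {p0}
Yes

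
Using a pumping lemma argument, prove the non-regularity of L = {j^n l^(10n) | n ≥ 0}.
Assume L is regular with pumping length p. Idea: pumping the j-block breaks the 1:10 ratio.
Choose s = j^p l^(10p) (length 11p ≥ p). By the pumping lemma, s = xyz with |xy| ≤ p, |y| > 0, so y = j^k with k ≥ 1. Then xy²z = j^(p+k) l^(10p). For this to be in L we would need 10p = 10(p+k), i.e. 10k = 0, contradicting k ≥ 1. So xy²z ∉ L.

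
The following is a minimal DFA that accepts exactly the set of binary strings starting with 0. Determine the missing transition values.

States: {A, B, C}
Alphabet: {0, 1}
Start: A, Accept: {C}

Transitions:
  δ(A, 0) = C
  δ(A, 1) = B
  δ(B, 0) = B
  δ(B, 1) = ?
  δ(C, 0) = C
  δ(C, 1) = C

From the language and accept set, identify what each state tracks — A: no input read; B: started with 1 (dead); C: started with 0.
Each missing δ(q, a) is the state matching the new tracked value after reading a.
δ(B, 1) = B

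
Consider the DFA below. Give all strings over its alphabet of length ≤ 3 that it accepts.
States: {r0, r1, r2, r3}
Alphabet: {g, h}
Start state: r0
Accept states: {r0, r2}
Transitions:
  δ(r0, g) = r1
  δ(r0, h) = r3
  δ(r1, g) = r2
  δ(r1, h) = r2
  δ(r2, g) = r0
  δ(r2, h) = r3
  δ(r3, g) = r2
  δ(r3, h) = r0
ε, gg, gh, hg, hh, ggg, ghg, hgg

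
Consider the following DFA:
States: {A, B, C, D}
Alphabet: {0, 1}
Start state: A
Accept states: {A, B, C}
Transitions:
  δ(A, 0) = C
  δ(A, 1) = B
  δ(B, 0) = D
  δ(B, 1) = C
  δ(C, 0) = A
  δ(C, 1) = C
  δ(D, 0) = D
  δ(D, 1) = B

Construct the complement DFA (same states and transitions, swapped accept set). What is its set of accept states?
Complement accept states = All states \ Original accept states
= {A, B, C, D} \ {A, B, C}
{D}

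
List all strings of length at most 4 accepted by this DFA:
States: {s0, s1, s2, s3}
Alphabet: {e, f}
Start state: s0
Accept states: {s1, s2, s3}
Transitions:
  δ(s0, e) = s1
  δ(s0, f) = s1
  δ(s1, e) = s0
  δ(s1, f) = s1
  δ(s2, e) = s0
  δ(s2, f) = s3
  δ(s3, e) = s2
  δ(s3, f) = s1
e, f, ef, ff, eee, eef, eff, fee, fef, fff, eeef, eeff, efee, efef, efff, feef, feff, ffee, ffef, ffff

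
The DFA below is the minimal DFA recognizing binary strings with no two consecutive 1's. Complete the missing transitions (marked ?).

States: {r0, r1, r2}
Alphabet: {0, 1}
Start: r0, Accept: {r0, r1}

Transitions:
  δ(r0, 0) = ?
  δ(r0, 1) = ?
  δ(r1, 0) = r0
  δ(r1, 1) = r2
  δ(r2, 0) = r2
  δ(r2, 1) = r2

From the language and accept set, identify what each state tracks — r0: last symbol not 1 (ok); r1: last symbol 1 (ok); r2: saw 11 (dead).
Each missing δ(q, a) is the state matching the new tracked value after reading a.
δ(r0, 0) = r0; δ(r0, 1) = r1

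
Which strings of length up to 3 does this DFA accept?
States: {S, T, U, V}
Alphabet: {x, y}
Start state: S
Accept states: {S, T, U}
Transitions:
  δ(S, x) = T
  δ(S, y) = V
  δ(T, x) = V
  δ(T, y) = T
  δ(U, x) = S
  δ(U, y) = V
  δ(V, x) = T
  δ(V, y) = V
ε, x, xy, yx, xxx, xyy, yxy, yyx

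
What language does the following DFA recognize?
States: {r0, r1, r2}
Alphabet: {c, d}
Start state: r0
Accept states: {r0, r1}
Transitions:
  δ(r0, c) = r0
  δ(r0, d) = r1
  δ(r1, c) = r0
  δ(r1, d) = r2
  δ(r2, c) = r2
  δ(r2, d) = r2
Testing a few strings:
  'dcc' → accept
  'cdd' → reject
  'ccd' → accept
  'cdc' → accept
State roles: r0=last symbol not d (ok); r1=last symbol d (ok); r2=saw dd (dead)
All strings over {c,d} with no two consecutive d's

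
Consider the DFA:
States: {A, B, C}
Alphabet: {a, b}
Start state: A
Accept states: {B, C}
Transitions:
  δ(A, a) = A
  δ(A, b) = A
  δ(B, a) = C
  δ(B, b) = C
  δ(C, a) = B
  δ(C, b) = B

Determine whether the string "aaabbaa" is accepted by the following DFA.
Processing string "aaabbaa":
  A --a--> A
  A --a--> A
  A --a--> A
  A --b--> A
  A --b--> A
  A --a--> A
  A --a--> A
Final state: A
Accept states: {B, C}
No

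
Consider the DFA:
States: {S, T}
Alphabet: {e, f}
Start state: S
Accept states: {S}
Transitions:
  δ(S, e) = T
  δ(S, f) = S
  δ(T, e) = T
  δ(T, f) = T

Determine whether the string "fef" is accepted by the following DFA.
Processing string "fef":
  S --f--> S
  S --e--> T
  T --f--> T
Final state: T
Accept states: {S}
No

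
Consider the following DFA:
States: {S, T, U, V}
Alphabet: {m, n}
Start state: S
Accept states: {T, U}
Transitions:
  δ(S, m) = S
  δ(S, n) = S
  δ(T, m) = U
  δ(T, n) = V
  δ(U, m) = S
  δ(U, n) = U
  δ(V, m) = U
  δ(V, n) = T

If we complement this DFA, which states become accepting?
Complement accept states = All states \ Original accept states
= {S, T, U, V} \ {T, U}
{S, V}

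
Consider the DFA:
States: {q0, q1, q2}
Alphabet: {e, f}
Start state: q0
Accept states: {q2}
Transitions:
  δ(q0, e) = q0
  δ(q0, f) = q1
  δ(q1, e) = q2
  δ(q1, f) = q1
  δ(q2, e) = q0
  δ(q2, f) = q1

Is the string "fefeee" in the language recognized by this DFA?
Processing string "fefeee":
  q0 --f--> q1
  q1 --e--> q2
  q2 --f--> q1
  q1 --e--> q2
  q2 --e--> q0
  q0 --e--> q0
Final state: q0
Accept states: {q2}
No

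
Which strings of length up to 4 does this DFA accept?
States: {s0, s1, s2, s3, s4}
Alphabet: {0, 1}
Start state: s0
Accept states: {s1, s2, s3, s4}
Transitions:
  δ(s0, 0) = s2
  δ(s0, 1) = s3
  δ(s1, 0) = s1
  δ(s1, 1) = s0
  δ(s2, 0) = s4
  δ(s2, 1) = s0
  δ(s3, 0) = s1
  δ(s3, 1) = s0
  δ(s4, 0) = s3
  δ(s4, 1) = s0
0, 1, 00, 10, 000, 010, 011, 100, 110, 111, 0000, 0010, 0011, 0100, 0110, 1000, 1010, 1011, 1100, 1110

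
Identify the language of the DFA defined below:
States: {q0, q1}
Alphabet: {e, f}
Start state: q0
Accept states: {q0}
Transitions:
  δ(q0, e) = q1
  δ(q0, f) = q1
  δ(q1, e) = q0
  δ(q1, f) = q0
Testing a few strings:
  'f' → reject
  'eee' → reject
  'fef' → reject
  'fe' → accept
State roles: q0=even length so far; q1=odd length so far
All strings over {e,f} of even length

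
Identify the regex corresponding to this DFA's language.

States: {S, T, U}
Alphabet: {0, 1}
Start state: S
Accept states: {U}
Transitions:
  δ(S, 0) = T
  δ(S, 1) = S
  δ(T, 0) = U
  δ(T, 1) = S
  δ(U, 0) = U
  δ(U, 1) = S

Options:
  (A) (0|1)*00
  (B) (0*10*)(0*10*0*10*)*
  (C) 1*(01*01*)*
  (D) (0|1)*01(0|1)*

Check each option against the DFA on short strings; one disagreement eliminates an option:
  (A) (0|1)*00: agrees with the DFA on every string of length ≤ 6
  (B) (0*10*)(0*10*0*10*)*: on '1' the DFA goes S → S and rejects (S ∉ Accept), but the regex matches it → eliminate
  (C) 1*(01*01*)*: on ε the DFA stays in S and rejects (S ∉ Accept), but the regex matches it → eliminate
  (D) (0|1)*01(0|1)*: on '00' the DFA goes S → T → U and accepts (U ∈ Accept), but the regex does not match it → eliminate
Only (A) is consistent with the DFA.
(A) (0|1)*00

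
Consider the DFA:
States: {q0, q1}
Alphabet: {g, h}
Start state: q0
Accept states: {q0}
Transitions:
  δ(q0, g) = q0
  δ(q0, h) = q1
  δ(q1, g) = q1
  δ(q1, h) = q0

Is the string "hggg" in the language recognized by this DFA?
Processing string "hggg":
  q0 --h--> q1
  q1 --g--> q1
  q1 --g--> q1
  q1 --g--> q1
Final state: q1
Accept states: {q0}
No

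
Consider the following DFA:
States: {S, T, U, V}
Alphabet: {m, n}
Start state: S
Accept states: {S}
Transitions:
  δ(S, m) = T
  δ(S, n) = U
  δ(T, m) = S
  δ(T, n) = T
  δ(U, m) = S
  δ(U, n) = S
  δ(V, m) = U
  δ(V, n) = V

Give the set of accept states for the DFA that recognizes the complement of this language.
Complement accept states = All states \ Original accept states
= {S, T, U, V} \ {S}
{T, U, V}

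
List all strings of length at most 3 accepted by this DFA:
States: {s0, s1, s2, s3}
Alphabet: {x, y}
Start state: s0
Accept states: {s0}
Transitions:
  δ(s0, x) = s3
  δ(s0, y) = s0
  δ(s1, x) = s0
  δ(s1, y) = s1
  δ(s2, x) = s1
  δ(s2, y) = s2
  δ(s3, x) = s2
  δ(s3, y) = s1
ε, y, yy, xyx, yyy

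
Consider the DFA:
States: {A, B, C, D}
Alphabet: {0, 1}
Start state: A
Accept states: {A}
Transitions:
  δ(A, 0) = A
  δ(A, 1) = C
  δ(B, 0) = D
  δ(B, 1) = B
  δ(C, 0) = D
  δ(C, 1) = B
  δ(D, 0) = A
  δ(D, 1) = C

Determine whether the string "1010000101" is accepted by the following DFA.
Processing string "1010000101":
  A --1--> C
  C --0--> D
  D --1--> C
  C --0--> D
  D --0--> A
  A --0--> A
  A --0--> A
  A --1--> C
  C --0--> D
  D --1--> C
Final state: C
Accept states: {A}
No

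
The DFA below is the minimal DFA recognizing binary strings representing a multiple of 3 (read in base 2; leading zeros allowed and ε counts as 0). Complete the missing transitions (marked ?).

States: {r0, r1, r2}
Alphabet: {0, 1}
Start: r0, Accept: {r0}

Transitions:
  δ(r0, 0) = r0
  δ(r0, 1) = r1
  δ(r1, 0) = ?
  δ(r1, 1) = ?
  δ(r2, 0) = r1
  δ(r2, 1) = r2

From the language and accept set, identify what each state tracks — r0: value ≡ 0 (mod 3); r1: value ≡ 1 (mod 3); r2: value ≡ 2 (mod 3).
Each missing δ(q, a) is the state matching the new tracked value after reading a.
δ(r1, 0) = r2; δ(r1, 1) = r0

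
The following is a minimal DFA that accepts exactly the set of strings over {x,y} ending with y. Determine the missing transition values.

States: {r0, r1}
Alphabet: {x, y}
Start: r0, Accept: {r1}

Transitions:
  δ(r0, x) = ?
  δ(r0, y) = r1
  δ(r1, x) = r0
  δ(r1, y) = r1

From the language and accept set, identify what each state tracks — r0: last symbol not y; r1: last symbol is y.
Each missing δ(q, a) is the state matching the new tracked value after reading a.
δ(r0, x) = r0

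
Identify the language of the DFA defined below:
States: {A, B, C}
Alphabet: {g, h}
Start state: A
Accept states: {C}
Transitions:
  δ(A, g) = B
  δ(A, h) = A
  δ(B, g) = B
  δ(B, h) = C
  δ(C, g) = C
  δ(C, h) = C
Testing a few strings:
  'g' → reject
  'ghh' → accept
  'hhg' → reject
  'hg' → reject
State roles: A=no g seen yet; B=seen a g, waiting for h; C=substring gh seen
All strings over {g,h} containing the substring gh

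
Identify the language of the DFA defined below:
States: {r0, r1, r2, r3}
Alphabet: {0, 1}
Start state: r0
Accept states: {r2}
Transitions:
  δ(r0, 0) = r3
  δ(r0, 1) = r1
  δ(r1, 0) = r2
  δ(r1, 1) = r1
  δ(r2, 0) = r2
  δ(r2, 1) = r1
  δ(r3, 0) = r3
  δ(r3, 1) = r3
Testing a few strings:
  '1' → reject
  '1011' → reject
  '00' → reject
  '0' → reject
State roles: r0=no input read; r1=started with 1, last symbol 1; r2=started with 1, last symbol 0; r3=started with 0 (dead)
All binary strings that start with 1 and end with 0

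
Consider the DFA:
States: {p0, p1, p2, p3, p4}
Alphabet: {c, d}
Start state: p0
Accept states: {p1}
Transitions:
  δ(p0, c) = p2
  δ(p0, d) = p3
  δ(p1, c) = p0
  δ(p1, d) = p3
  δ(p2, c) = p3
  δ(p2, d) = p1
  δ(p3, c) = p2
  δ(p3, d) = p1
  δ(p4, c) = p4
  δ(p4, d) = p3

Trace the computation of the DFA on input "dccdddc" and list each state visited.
read 'd': p0 → p3
  read 'c': p3 → p2
  read 'c': p2 → p3
  read 'd': p3 → p1
  read 'd': p1 → p3
  read 'd': p3 → p1
  read 'c': p1 → p0
p0 -> p3 -> p2 -> p3 -> p1 -> p3 -> p1 -> p0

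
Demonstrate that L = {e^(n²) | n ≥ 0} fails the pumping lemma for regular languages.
Assume L is regular with pumping length p. Idea: pumping adds a fixed amount, but gaps between consecutive squares grow.
Choose s = e^(p²) (length p² ≥ p). By the pumping lemma, s = xyz with |xy| ≤ p, |y| > 0, so |y| = k with 1 ≤ k ≤ p. Then |xy²z| = p²+k. Since p² < p²+k ≤ p²+p < (p+1)², the length p²+k lies strictly between consecutive squares, so it is not a perfect square and xy²z ∉ L.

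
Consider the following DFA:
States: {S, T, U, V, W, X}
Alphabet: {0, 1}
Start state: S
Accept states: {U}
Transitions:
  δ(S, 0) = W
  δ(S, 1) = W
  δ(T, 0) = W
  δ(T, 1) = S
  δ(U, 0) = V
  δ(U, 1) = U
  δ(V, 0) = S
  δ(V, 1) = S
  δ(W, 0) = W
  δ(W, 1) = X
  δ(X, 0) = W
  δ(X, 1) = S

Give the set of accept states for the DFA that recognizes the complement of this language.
Complement accept states = All states \ Original accept states
= {S, T, U, V, W, X} \ {U}
{S, T, V, W, X}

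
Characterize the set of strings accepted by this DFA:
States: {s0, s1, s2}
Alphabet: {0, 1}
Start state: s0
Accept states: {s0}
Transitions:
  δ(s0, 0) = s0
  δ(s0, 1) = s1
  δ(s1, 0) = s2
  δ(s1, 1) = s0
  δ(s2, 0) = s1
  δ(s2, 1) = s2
Testing a few strings:
  '1100' → accept
  '0011' → accept
  '1' → reject
  '1000' → reject
State roles: s0=value ≡ 0 (mod 3); s1=value ≡ 1 (mod 3); s2=value ≡ 2 (mod 3)
All binary strings representing a multiple of 3 (read in base 2; leading zeros allowed and ε counts as 0)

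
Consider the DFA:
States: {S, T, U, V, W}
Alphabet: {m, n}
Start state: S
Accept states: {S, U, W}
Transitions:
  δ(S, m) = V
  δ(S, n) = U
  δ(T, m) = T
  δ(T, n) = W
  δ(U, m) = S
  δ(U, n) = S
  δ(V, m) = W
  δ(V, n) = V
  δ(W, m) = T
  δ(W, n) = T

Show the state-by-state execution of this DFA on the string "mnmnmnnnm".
read 'm': S → V
  read 'n': V → V
  read 'm': V → W
  read 'n': W → T
  read 'm': T → T
  read 'n': T → W
  read 'n': W → T
  read 'n': T → W
  read 'm': W → T
S -> V -> V -> W -> T -> T -> W -> T -> W -> T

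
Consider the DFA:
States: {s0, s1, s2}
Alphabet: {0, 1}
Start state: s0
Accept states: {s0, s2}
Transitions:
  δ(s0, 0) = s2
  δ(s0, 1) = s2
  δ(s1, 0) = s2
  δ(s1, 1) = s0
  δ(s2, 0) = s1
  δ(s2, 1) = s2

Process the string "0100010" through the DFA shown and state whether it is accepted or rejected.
Processing string "0100010":
  s0 --0--> s2
  s2 --1--> s2
  s2 --0--> s1
  s1 --0--> s2
  s2 --0--> s1
  s1 --1--> s0
  s0 --0--> s2
Final state: s2
Accept states: {s0, s2}
Yes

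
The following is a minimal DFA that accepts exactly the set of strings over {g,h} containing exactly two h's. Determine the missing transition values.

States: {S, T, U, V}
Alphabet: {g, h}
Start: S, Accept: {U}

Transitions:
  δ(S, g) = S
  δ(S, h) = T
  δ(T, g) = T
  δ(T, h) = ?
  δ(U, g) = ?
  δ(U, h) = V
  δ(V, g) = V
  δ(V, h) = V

From the language and accept set, identify what each state tracks — S: zero h's; T: one h; U: two h's; V: ≥ three h's (dead).
Each missing δ(q, a) is the state matching the new tracked value after reading a.
δ(T, h) = U; δ(U, g) = U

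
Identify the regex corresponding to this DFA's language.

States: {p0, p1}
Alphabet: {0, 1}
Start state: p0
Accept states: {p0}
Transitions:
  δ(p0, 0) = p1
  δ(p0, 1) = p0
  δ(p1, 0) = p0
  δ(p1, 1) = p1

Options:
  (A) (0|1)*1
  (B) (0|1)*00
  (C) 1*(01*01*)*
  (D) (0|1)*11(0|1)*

Check each option against the DFA on short strings; one disagreement eliminates an option:
  (A) (0|1)*1: on ε the DFA stays in p0 and accepts (p0 ∈ Accept), but the regex does not match it → eliminate
  (B) (0|1)*00: on ε the DFA stays in p0 and accepts (p0 ∈ Accept), but the regex does not match it → eliminate
  (C) 1*(01*01*)*: agrees with the DFA on every string of length ≤ 6
  (D) (0|1)*11(0|1)*: on ε the DFA stays in p0 and accepts (p0 ∈ Accept), but the regex does not match it → eliminate
Only (C) is consistent with the DFA.
(C) 1*(01*01*)*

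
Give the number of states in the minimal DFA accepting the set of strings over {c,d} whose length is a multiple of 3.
By Myhill–Nerode, count the distinguishable equivalence classes: three classes — length mod 3.
3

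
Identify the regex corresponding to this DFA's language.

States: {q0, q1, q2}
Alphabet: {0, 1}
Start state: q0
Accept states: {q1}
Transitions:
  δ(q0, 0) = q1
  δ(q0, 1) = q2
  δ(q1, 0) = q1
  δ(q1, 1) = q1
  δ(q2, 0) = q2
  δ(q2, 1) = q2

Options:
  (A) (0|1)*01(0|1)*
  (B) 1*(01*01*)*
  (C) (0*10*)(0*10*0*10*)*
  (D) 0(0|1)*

Check each option against the DFA on short strings; one disagreement eliminates an option:
  (A) (0|1)*01(0|1)*: on '0' the DFA goes q0 → q1 and accepts (q1 ∈ Accept), but the regex does not match it → eliminate
  (B) 1*(01*01*)*: on ε the DFA stays in q0 and rejects (q0 ∉ Accept), but the regex matches it → eliminate
  (C) (0*10*)(0*10*0*10*)*: on '0' the DFA goes q0 → q1 and accepts (q1 ∈ Accept), but the regex does not match it → eliminate
  (D) 0(0|1)*: agrees with the DFA on every string of length ≤ 6
Only (D) is consistent with the DFA.
(D) 0(0|1)*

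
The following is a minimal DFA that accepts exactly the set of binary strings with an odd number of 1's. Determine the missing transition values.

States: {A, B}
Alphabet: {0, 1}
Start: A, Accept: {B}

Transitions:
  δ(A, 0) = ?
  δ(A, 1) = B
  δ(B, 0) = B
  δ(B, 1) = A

From the language and accept set, identify what each state tracks — A: even number of 1's so far; B: odd number of 1's so far.
Each missing δ(q, a) is the state matching the new tracked value after reading a.
δ(A, 0) = A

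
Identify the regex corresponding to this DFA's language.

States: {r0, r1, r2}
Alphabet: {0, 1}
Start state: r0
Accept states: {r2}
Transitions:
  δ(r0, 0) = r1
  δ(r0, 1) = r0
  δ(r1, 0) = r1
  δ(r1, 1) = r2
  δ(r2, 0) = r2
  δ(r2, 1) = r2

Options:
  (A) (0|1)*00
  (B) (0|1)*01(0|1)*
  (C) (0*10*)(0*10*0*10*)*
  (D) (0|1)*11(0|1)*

Check each option against the DFA on short strings; one disagreement eliminates an option:
  (A) (0|1)*00: on '00' the DFA goes r0 → r1 → r1 and rejects (r1 ∉ Accept), but the regex matches it → eliminate
  (B) (0|1)*01(0|1)*: agrees with the DFA on every string of length ≤ 6
  (C) (0*10*)(0*10*0*10*)*: on '1' the DFA goes r0 → r0 and rejects (r0 ∉ Accept), but the regex matches it → eliminate
  (D) (0|1)*11(0|1)*: on '01' the DFA goes r0 → r1 → r2 and accepts (r2 ∈ Accept), but the regex does not match it → eliminate
Only (B) is consistent with the DFA.
(B) (0|1)*01(0|1)*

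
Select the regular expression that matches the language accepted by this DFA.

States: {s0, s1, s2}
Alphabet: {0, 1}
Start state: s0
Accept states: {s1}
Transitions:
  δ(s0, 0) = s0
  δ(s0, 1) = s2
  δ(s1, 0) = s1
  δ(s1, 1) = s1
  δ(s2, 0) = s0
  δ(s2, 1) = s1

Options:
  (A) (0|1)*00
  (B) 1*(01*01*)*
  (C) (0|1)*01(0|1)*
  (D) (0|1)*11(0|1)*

Check each option against the DFA on short strings; one disagreement eliminates an option:
  (A) (0|1)*00: on '00' the DFA goes s0 → s0 → s0 and rejects (s0 ∉ Accept), but the regex matches it → eliminate
  (B) 1*(01*01*)*: on ε the DFA stays in s0 and rejects (s0 ∉ Accept), but the regex matches it → eliminate
  (C) (0|1)*01(0|1)*: on '01' the DFA goes s0 → s0 → s2 and rejects (s2 ∉ Accept), but the regex matches it → eliminate
  (D) (0|1)*11(0|1)*: agrees with the DFA on every string of length ≤ 6
Only (D) is consistent with the DFA.
(D) (0|1)*11(0|1)*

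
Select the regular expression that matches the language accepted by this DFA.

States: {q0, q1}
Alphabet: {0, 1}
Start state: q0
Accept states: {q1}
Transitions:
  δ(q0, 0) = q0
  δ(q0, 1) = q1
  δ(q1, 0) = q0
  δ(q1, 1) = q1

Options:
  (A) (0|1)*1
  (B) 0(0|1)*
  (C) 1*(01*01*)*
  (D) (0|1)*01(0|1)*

Check each option against the DFA on short strings; one disagreement eliminates an option:
  (A) (0|1)*1: agrees with the DFA on every string of length ≤ 6
  (B) 0(0|1)*: on '0' the DFA goes q0 → q0 and rejects (q0 ∉ Accept), but the regex matches it → eliminate
  (C) 1*(01*01*)*: on ε the DFA stays in q0 and rejects (q0 ∉ Accept), but the regex matches it → eliminate
  (D) (0|1)*01(0|1)*: on '1' the DFA goes q0 → q1 and accepts (q1 ∈ Accept), but the regex does not match it → eliminate
Only (A) is consistent with the DFA.
(A) (0|1)*1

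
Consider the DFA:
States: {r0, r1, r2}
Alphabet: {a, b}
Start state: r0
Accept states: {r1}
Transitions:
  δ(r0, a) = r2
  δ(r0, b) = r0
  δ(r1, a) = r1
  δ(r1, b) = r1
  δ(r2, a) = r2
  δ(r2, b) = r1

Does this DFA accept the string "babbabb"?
Processing string "babbabb":
  r0 --b--> r0
  r0 --a--> r2
  r2 --b--> r1
  r1 --b--> r1
  r1 --a--> r1
  r1 --b--> r1
  r1 --b--> r1
Final state: r1
Accept states: {r1}
Yes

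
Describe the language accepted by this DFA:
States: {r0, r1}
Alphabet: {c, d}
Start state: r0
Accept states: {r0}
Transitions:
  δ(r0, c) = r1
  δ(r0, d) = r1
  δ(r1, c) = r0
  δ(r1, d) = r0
Testing a few strings:
  'cd' → accept
  'd' → reject
  'dc' → accept
  'cc' → accept
State roles: r0=even length so far; r1=odd length so far
All strings over {c,d} of even length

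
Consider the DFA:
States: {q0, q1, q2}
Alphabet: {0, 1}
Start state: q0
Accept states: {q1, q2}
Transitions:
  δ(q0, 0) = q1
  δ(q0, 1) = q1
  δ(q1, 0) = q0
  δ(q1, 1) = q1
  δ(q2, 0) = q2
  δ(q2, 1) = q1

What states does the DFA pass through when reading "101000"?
read '1': q0 → q1
  read '0': q1 → q0
  read '1': q0 → q1
  read '0': q1 → q0
  read '0': q0 → q1
  read '0': q1 → q0
q0 -> q1 -> q0 -> q1 -> q0 -> q1 -> q0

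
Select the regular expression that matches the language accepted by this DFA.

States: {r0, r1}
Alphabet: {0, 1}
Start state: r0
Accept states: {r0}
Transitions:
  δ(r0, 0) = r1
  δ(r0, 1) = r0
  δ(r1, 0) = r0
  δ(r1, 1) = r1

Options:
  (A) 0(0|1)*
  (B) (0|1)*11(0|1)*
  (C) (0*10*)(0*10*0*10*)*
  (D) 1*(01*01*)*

Check each option against the DFA on short strings; one disagreement eliminates an option:
  (A) 0(0|1)*: on ε the DFA stays in r0 and accepts (r0 ∈ Accept), but the regex does not match it → eliminate
  (B) (0|1)*11(0|1)*: on ε the DFA stays in r0 and accepts (r0 ∈ Accept), but the regex does not match it → eliminate
  (C) (0*10*)(0*10*0*10*)*: on ε the DFA stays in r0 and accepts (r0 ∈ Accept), but the regex does not match it → eliminate
  (D) 1*(01*01*)*: agrees with the DFA on every string of length ≤ 6
Only (D) is consistent with the DFA.
(D) 1*(01*01*)*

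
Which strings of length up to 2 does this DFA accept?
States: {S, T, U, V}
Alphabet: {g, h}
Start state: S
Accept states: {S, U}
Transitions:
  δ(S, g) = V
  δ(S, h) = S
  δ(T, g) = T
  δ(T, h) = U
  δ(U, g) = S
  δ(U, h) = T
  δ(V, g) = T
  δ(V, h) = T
ε, h, hh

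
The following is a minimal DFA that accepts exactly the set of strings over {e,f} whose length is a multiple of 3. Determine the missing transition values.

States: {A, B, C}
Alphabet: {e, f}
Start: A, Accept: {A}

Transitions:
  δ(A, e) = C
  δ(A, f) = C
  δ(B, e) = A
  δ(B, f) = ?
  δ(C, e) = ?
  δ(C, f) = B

From the language and accept set, identify what each state tracks — A: length ≡ 0 (mod 3); B: length ≡ 2 (mod 3); C: length ≡ 1 (mod 3).
Each missing δ(q, a) is the state matching the new tracked value after reading a.
δ(B, f) = A; δ(C, e) = B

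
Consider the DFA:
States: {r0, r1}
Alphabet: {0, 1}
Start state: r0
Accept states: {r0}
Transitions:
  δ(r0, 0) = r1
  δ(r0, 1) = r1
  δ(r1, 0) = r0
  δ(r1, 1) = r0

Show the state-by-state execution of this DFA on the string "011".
read '0': r0 → r1
  read '1': r1 → r0
  read '1': r0 → r1
r0 -> r1 -> r0 -> r1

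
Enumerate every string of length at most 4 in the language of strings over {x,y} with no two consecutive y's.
ε, x, y, xx, xy, yx, xxx, xxy, xyx, yxx, yxy, xxxx, xxxy, xxyx, xyxx, xyxy, yxxx, yxxy, yxyx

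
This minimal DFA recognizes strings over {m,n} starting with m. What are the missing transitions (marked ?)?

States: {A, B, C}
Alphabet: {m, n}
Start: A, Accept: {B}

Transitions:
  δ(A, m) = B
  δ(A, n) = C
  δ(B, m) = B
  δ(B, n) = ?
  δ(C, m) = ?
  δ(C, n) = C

From the language and accept set, identify what each state tracks — A: no input read; B: started with m; C: started with n (dead).
Each missing δ(q, a) is the state matching the new tracked value after reading a.
δ(B, n) = B; δ(C, m) = C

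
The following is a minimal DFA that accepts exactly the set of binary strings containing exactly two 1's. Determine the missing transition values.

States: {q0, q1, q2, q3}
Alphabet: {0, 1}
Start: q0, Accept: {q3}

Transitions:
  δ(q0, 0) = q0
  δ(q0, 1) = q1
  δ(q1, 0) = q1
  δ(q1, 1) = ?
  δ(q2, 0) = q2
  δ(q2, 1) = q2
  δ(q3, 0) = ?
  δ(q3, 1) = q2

From the language and accept set, identify what each state tracks — q0: zero 1's; q1: one 1; q2: ≥ three 1's (dead); q3: two 1's.
Each missing δ(q, a) is the state matching the new tracked value after reading a.
δ(q1, 1) = q3; δ(q3, 0) = q3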